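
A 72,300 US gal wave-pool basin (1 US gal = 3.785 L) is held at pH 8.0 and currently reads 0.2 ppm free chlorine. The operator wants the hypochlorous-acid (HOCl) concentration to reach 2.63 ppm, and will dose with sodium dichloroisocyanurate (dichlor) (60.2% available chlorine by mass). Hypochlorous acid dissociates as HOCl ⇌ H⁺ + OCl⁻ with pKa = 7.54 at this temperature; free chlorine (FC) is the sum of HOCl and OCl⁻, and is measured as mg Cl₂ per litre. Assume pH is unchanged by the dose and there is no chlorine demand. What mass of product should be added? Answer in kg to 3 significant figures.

4.55 kg

Volume: 72,300 US gal × 3.785 L/gal = 273,656 L.
[OCl⁻]/[HOCl] = 10^(pH − pKa) = 10^(8.0 − 7.54) = 2.884; fraction as HOCl = 1/(1 + 2.884) = 0.2575.
Free chlorine required for 2.63 ppm HOCl: 2.63 / 0.2575 = 10.22 ppm.
FC to add: 10.22 − 0.2 = 10.02 mg/L as Cl₂.
Cl₂ equivalent: 10.02 mg/L × 273,656 L = 2741 g.
Product at 60.2% available Cl: 2741 / 0.602 = 4553 g.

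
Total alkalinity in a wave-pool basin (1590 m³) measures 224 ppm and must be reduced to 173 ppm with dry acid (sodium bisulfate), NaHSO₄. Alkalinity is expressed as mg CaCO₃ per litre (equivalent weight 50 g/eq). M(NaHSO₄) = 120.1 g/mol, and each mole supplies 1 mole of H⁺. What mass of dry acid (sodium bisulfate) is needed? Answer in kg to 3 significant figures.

Volume: 1590 m³ = 1,590,000 L.
Alkalinity to neutralize: (224 − 173) = 51 mg/L as CaCO₃ × 1,590,000 L = 81,090 g as CaCO₃.
Equivalents of H⁺ required: 81,090 ÷ 50 g/eq = 1622 eq = 1622 mol NaHSO₄.
Mass of NaHSO₄: 1622 × 120.1 = 194,800 g.

195 kg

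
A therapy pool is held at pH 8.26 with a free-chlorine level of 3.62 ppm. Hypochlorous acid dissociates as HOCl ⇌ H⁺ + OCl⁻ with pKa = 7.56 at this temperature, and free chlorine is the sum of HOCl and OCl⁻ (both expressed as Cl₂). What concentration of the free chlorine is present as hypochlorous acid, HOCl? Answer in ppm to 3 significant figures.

0.602 ppm

[OCl⁻]/[HOCl] = 10^(pH − pKa) = 10^(8.26 − 7.56) = 10^0.70 = 5.012.
Fraction as HOCl = 1 / (1 + 5.012) = 0.1663.
HOCl = 0.1663 × 3.62 ppm = 0.6021 ppm.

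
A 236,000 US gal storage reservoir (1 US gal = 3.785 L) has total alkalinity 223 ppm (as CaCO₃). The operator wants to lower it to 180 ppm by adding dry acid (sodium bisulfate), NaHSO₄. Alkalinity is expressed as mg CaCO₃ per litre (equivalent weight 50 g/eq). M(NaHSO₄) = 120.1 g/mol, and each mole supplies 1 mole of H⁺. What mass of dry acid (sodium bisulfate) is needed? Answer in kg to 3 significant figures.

Volume: 236,000 US gal × 3.785 L/gal = 893,260 L.
Alkalinity to neutralize: (223 − 180) = 43 mg/L as CaCO₃ × 893,260 L = 38,410 g as CaCO₃.
Equivalents of H⁺ required: 38,410 ÷ 50 g/eq = 768.2 eq = 768.2 mol NaHSO₄.
Mass of NaHSO₄: 768.2 × 120.1 = 92,260 g.

92.3 kg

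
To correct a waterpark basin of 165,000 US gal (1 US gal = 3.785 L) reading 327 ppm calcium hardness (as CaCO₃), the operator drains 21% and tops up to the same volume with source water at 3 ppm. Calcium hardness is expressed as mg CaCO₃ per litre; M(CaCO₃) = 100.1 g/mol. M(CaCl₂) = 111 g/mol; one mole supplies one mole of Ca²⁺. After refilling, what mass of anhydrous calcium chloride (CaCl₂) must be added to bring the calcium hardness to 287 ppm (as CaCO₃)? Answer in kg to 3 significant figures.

19.4 kg

Volume: 165,000 US gal × 3.785 L/gal = 624,525 L.
After draining 21% and refilling: 327 × 0.79 + 3 × 0.21 = 258.96 ppm.
Deficit to target: 287 − 258.96 = 28.04 mg/L.
As CaCO₃: 28.04 mg/L × 624,525 L = 17,510 g; ÷ 100.1 = 174.9 mol Ca²⁺.
Mass: 174.9 × 111 = 19,420 g.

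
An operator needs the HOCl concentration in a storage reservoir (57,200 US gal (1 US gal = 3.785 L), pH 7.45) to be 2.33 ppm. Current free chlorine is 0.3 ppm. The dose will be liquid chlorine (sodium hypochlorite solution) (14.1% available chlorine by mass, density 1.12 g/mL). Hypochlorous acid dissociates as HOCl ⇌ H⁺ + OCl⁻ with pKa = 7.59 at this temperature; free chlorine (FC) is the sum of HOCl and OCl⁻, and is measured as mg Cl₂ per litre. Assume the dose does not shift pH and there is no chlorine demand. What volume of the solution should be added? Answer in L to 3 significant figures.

5.10 L

Volume: 57,200 US gal × 3.785 L/gal = 216,502 L.
[OCl⁻]/[HOCl] = 10^(pH − pKa) = 10^(7.45 − 7.59) = 0.7244; fraction as HOCl = 1/(1 + 0.7244) = 0.5799.
Free chlorine required for 2.33 ppm HOCl: 2.33 / 0.5799 = 4.018 ppm.
FC to add: 4.018 − 0.3 = 3.718 mg/L as Cl₂.
Cl₂ equivalent: 3.718 mg/L × 216,502 L = 804.9 g.
Product at 14.1% available Cl: 804.9 / 0.141 = 5709 g.
Volume: 5709 g ÷ 1.12 g/mL = 5097 mL.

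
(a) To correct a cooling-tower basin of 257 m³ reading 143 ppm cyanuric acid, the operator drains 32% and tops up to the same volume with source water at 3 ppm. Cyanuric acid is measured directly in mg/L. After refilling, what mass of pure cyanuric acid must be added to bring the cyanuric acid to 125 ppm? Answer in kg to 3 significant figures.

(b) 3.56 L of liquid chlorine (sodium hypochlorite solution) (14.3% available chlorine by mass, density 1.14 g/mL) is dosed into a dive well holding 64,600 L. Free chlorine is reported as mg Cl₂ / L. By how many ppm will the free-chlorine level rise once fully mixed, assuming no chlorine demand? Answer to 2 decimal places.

(a) 6.89 kg; (b) 8.98 ppm

(a) Volume: 257 m³ = 257,000 L.
(a) After draining 32% and refilling: 143 × 0.68 + 3 × 0.32 = 98.2 ppm.
(a) Deficit to target: 125 − 98.2 = 26.8 mg/L.
(a) Mass: 26.8 mg/L × 257,000 L = 6888 g cyanuric acid.

(b) Mass of solution: 3.56 L × 1000 mL/L × 1.14 g/mL = 4058 g.
(b) Available chlorine delivered: 4058 g × 0.143 = 580.4 g as Cl₂.
(b) Concentration rise: 580.4 g / 64,600 L = 8.984 mg/L = 8.98 ppm.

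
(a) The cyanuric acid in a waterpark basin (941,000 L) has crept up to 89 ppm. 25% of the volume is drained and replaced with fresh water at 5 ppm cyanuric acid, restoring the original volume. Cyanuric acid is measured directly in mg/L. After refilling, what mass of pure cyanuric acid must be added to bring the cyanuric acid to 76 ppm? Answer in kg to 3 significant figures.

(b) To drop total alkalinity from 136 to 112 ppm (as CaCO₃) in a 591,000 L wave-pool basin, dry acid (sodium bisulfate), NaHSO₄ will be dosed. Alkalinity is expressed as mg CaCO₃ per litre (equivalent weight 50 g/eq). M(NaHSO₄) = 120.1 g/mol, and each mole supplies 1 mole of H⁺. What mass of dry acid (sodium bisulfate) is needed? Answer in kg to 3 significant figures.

(a) 7.53 kg; (b) 34.1 kg

(a) After draining 25% and refilling: 89 × 0.75 + 5 × 0.25 = 68 ppm.
(a) Deficit to target: 76 − 68 = 8 mg/L.
(a) Mass: 8 mg/L × 941,000 L = 7528 g cyanuric acid.

(b) Alkalinity to neutralize: (136 − 112) = 24 mg/L as CaCO₃ × 591,000 L = 14,180 g as CaCO₃.
(b) Equivalents of H⁺ required: 14,180 ÷ 50 g/eq = 283.7 eq = 283.7 mol NaHSO₄.
(b) Mass of NaHSO₄: 283.7 × 120.1 = 34,070 g.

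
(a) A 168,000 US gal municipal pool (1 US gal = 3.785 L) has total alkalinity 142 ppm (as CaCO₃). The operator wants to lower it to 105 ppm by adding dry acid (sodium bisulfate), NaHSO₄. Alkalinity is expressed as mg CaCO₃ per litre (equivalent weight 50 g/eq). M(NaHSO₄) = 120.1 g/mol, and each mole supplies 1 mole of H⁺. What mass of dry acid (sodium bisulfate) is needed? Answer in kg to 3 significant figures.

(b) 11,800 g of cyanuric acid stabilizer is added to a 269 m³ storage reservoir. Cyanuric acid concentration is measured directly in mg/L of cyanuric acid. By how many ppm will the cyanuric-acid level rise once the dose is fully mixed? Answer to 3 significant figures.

(a) 56.5 kg; (b) 43.9 ppm

(a) Volume: 168,000 US gal × 3.785 L/gal = 635,880 L.
(a) Alkalinity to neutralize: (142 − 105) = 37 mg/L as CaCO₃ × 635,880 L = 23,530 g as CaCO₃.
(a) Equivalents of H⁺ required: 23,530 ÷ 50 g/eq = 470.6 eq = 470.6 mol NaHSO₄.
(a) Mass of NaHSO₄: 470.6 × 120.1 = 56,510 g.

(b) Volume: 269 m³ = 269,000 L.
(b) Rise: 11,800 g / 269,000 L × 1000 = 43.87 mg/L.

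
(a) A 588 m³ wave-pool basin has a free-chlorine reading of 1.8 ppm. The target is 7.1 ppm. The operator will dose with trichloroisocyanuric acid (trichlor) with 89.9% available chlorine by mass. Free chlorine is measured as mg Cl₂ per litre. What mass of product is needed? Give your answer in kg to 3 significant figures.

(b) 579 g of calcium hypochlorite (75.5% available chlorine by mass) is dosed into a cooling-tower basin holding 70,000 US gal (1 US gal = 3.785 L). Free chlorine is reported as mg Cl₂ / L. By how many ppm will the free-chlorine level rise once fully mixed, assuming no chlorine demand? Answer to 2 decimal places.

(a) 3.47 kg; (b) 1.65 ppm

(a) Volume: 588 m³ = 588,000 L.
(a) Chlorine deficit: 7.1 − 1.8 = 5.3 ppm = 5.3 mg/L as Cl₂.
(a) Cl₂ equivalent needed: 5.3 mg/L × 588,000 L = 3,116,000 mg = 3116 g.
(a) Product at 89.9% available chlorine: 3116 / 0.899 = 3467 g.

(b) Volume: 70,000 US gal × 3.785 L/gal = 264,950 L.
(b) Available chlorine delivered: 579 g × 0.755 = 437.1 g as Cl₂.
(b) Concentration rise: 437.1 g / 264,950 L = 1.65 mg/L = 1.65 ppm.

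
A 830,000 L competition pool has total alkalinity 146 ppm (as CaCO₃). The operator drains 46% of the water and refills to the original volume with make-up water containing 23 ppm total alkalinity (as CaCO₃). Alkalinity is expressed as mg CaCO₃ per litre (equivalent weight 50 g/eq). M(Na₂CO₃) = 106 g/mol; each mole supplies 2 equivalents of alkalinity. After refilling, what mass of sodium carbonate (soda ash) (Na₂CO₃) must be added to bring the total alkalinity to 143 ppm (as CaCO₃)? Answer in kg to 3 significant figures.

47.1 kg

After draining 46% and refilling: 146 × 0.54 + 23 × 0.46 = 89.42 ppm.
Deficit to target: 143 − 89.42 = 53.58 mg/L.
As CaCO₃: 53.58 mg/L × 830,000 L = 44,470 g; ÷ 50 g/eq ÷ 2 = 444.7 mol Na₂CO₃.
Mass: 444.7 × 106 = 47,140 g.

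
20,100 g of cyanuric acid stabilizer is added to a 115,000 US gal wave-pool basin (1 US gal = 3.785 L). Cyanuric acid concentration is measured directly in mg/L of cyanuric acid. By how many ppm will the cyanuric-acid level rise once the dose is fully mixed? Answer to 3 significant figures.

46.2 ppm

Volume: 115,000 US gal × 3.785 L/gal = 435,275 L.
Rise: 20,100 g / 435,275 L × 1000 = 46.18 mg/L.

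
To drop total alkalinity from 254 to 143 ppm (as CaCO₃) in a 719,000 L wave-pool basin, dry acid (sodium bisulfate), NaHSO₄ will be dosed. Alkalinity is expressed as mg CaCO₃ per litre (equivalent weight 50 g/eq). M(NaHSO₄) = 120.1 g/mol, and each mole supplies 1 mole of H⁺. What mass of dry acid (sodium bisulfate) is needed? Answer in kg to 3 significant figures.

192 kg

Alkalinity to neutralize: (254 − 143) = 111 mg/L as CaCO₃ × 719,000 L = 79,810 g as CaCO₃.
Equivalents of H⁺ required: 79,810 ÷ 50 g/eq = 1596 eq = 1596 mol NaHSO₄.
Mass of NaHSO₄: 1596 × 120.1 = 191,700 g.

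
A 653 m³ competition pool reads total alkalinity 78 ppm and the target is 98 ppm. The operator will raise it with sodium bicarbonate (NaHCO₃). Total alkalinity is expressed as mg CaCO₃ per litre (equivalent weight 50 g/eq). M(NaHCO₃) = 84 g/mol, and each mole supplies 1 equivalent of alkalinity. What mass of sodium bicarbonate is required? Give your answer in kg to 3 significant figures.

21.9 kg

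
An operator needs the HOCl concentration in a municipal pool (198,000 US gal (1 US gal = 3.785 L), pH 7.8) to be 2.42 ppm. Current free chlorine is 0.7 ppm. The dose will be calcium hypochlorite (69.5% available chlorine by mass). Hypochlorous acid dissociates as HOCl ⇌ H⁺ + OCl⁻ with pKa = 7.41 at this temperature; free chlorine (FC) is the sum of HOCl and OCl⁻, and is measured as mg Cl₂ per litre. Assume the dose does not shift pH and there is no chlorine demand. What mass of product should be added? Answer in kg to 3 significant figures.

Volume: 198,000 US gal × 3.785 L/gal = 749,430 L.
[OCl⁻]/[HOCl] = 10^(pH − pKa) = 10^(7.8 − 7.41) = 2.455; fraction as HOCl = 1/(1 + 2.455) = 0.2895.
Free chlorine required for 2.42 ppm HOCl: 2.42 / 0.2895 = 8.36 ppm.
FC to add: 8.36 − 0.7 = 7.66 mg/L as Cl₂.
Cl₂ equivalent: 7.66 mg/L × 749,430 L = 5741 g.
Product at 69.5% available Cl: 5741 / 0.695 = 8260 g.

8.26 kg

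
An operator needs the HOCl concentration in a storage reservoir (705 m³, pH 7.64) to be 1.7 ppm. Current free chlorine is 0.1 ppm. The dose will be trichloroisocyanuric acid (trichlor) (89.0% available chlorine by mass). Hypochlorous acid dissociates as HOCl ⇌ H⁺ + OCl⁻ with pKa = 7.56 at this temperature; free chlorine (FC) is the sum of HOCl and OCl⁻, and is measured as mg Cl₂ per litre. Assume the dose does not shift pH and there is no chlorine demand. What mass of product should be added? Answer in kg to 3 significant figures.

2.89 kg

Volume: 705 m³ = 705,000 L.
[OCl⁻]/[HOCl] = 10^(pH − pKa) = 10^(7.64 − 7.56) = 1.202; fraction as HOCl = 1/(1 + 1.202) = 0.4541.
Free chlorine required for 1.7 ppm HOCl: 1.7 / 0.4541 = 3.744 ppm.
FC to add: 3.744 − 0.1 = 3.644 mg/L as Cl₂.
Cl₂ equivalent: 3.644 mg/L × 705,000 L = 2569 g.
Product at 89.0% available Cl: 2569 / 0.89 = 2886 g.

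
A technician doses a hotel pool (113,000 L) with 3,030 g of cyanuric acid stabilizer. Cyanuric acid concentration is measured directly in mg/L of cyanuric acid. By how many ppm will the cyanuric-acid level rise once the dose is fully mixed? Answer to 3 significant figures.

26.8 ppm

Rise: 3,030 g / 113,000 L × 1000 = 26.81 mg/L.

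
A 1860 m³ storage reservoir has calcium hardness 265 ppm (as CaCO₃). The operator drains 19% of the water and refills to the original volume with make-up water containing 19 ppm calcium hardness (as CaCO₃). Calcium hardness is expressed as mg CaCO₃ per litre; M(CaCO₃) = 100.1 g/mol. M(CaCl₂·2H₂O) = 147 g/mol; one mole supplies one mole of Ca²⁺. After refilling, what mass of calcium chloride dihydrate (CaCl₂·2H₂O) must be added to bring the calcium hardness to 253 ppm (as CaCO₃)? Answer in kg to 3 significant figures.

94.9 kg

Volume: 1860 m³ = 1,860,000 L.
After draining 19% and refilling: 265 × 0.81 + 19 × 0.19 = 218.26 ppm.
Deficit to target: 253 − 218.26 = 34.74 mg/L.
As CaCO₃: 34.74 mg/L × 1,860,000 L = 64,620 g; ÷ 100.1 = 645.5 mol Ca²⁺.
Mass: 645.5 × 147 = 94,890 g.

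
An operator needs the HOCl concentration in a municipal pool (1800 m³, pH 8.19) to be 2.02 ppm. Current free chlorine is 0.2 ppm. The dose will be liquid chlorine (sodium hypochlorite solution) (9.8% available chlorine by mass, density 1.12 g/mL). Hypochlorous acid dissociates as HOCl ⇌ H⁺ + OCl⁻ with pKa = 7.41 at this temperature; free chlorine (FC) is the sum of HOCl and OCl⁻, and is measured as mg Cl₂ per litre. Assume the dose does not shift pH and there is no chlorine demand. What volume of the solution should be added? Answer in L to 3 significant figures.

Volume: 1800 m³ = 1,800,000 L.
[OCl⁻]/[HOCl] = 10^(pH − pKa) = 10^(8.19 − 7.41) = 6.026; fraction as HOCl = 1/(1 + 6.026) = 0.1423.
Free chlorine required for 2.02 ppm HOCl: 2.02 / 0.1423 = 14.19 ppm.
FC to add: 14.19 − 0.2 = 13.99 mg/L as Cl₂.
Cl₂ equivalent: 13.99 mg/L × 1,800,000 L = 25,190 g.
Product at 9.8% available Cl: 25,190 / 0.098 = 257,000 g.
Volume: 257,000 g ÷ 1.12 g/mL = 229,500 mL.

229 L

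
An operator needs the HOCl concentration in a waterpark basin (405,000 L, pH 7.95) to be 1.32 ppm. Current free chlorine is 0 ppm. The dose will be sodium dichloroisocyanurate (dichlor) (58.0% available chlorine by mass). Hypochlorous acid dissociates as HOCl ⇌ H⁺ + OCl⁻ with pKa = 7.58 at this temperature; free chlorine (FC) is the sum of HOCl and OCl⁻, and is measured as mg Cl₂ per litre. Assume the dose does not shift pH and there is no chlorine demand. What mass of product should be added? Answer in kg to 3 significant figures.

[OCl⁻]/[HOCl] = 10^(pH − pKa) = 10^(7.95 − 7.58) = 2.344; fraction as HOCl = 1/(1 + 2.344) = 0.299.
Free chlorine required for 1.32 ppm HOCl: 1.32 / 0.299 = 4.414 ppm.
FC to add: 4.414 − 0 = 4.414 mg/L as Cl₂.
Cl₂ equivalent: 4.414 mg/L × 405,000 L = 1788 g.
Product at 58.0% available Cl: 1788 / 0.58 = 3082 g.

3.08 kg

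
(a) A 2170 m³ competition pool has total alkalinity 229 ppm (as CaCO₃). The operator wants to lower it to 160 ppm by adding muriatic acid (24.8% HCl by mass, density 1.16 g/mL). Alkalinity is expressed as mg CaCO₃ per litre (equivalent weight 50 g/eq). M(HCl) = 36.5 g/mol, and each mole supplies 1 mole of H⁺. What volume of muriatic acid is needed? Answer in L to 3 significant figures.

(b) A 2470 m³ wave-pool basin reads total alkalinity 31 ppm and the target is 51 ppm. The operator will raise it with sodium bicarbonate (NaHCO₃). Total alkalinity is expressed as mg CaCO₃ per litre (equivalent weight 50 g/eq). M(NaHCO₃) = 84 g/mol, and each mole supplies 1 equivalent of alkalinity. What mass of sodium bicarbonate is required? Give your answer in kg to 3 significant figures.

(a) 380 L; (b) 83.0 kg

(a) Volume: 2170 m³ = 2,170,000 L.
(a) Alkalinity to neutralize: (229 − 160) = 69 mg/L as CaCO₃ × 2,170,000 L = 149,700 g as CaCO₃.
(a) Equivalents of H⁺ required: 149,700 ÷ 50 g/eq = 2995 eq = 2995 mol HCl.
(a) Mass of HCl: 2995 × 36.5 = 109,300 g.
(a) Mass of 24.8% solution: 109,300 / 0.248 = 440,700 g.
(a) Volume: 440,700 g ÷ 1.16 g/mL = 379,900 mL.

(b) Volume: 2470 m³ = 2,470,000 L.
(b) Alkalinity to add: (51 − 31) = 20 mg/L as CaCO₃ × 2,470,000 L = 49,400 g as CaCO₃.
(b) Equivalents: 49,400 g ÷ 50 g/eq = 988 eq.
(b) NaHCO₃ supplies 1 eq per mole → 988 mol.
(b) Mass: 988 mol × 84 g/mol = 82,990 g.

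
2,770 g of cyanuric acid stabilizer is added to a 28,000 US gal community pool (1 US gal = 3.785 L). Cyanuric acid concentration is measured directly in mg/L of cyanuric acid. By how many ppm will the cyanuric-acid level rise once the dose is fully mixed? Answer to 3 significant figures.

Volume: 28,000 US gal × 3.785 L/gal = 105,980 L.
Rise: 2,770 g / 105,980 L × 1000 = 26.14 mg/L.

26.1 ppm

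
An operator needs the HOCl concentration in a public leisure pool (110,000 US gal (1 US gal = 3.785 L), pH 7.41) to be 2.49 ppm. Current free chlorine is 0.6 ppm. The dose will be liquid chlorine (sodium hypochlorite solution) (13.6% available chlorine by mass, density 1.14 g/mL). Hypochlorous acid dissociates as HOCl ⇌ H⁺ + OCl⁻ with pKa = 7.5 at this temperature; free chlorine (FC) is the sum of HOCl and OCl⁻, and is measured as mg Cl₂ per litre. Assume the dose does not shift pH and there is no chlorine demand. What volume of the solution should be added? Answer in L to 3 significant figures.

Volume: 110,000 US gal × 3.785 L/gal = 416,350 L.
[OCl⁻]/[HOCl] = 10^(pH − pKa) = 10^(7.41 − 7.5) = 0.8128; fraction as HOCl = 1/(1 + 0.8128) = 0.5516.
Free chlorine required for 2.49 ppm HOCl: 2.49 / 0.5516 = 4.514 ppm.
FC to add: 4.514 − 0.6 = 3.914 mg/L as Cl₂.
Cl₂ equivalent: 3.914 mg/L × 416,350 L = 1630 g.
Product at 13.6% available Cl: 1630 / 0.136 = 11,980 g.
Volume: 11,980 g ÷ 1.14 g/mL = 10,510 mL.

10.5 L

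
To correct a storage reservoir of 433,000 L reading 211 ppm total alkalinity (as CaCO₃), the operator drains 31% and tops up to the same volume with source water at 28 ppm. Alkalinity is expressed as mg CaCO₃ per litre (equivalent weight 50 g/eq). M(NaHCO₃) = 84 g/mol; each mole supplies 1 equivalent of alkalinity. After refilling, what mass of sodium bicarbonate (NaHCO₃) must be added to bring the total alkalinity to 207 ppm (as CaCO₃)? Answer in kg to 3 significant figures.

38.4 kg

After draining 31% and refilling: 211 × 0.69 + 28 × 0.31 = 154.27 ppm.
Deficit to target: 207 − 154.27 = 52.73 mg/L.
As CaCO₃: 52.73 mg/L × 433,000 L = 22,830 g; ÷ 50 g/eq ÷ 1 = 456.6 mol NaHCO₃.
Mass: 456.6 × 84 = 38,360 g.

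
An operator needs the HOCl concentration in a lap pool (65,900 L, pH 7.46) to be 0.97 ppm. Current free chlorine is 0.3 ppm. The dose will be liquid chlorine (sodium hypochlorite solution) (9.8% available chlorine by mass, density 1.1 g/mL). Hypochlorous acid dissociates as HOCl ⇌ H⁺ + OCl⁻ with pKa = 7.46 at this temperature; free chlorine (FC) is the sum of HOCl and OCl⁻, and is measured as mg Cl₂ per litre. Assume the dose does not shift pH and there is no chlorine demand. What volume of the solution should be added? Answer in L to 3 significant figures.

1.00 L

[OCl⁻]/[HOCl] = 10^(pH − pKa) = 10^(7.46 − 7.46) = 1; fraction as HOCl = 1/(1 + 1) = 0.5.
Free chlorine required for 0.97 ppm HOCl: 0.97 / 0.5 = 1.94 ppm.
FC to add: 1.94 − 0.3 = 1.64 mg/L as Cl₂.
Cl₂ equivalent: 1.64 mg/L × 65,900 L = 108.1 g.
Product at 9.8% available Cl: 108.1 / 0.098 = 1103 g.
Volume: 1103 g ÷ 1.1 g/mL = 1003 mL.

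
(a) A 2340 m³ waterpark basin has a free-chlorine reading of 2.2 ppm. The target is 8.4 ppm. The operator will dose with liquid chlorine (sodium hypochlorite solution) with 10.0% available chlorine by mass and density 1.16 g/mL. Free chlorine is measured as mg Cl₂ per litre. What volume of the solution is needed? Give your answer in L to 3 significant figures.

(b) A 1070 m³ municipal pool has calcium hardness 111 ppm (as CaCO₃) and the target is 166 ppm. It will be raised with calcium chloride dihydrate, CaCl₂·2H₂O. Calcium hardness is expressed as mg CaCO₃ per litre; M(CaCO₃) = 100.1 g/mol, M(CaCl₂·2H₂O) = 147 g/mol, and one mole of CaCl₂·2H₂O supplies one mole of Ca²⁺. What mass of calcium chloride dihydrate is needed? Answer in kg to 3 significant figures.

(a) 125 L; (b) 86.4 kg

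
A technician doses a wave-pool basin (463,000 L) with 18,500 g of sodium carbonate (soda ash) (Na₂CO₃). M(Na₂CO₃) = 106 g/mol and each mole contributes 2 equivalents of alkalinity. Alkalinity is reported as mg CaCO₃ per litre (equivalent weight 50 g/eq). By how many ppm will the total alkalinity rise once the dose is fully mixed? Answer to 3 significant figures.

37.7 ppm

Moles of Na₂CO₃: 18,500 g ÷ 106 g/mol = 174.5 mol → 349.1 eq of alkalinity.
As CaCO₃: 349.1 eq × 50 g/eq = 17,450 g.
Rise: 17,450 g / 463,000 L × 1000 = 37.7 mg/L.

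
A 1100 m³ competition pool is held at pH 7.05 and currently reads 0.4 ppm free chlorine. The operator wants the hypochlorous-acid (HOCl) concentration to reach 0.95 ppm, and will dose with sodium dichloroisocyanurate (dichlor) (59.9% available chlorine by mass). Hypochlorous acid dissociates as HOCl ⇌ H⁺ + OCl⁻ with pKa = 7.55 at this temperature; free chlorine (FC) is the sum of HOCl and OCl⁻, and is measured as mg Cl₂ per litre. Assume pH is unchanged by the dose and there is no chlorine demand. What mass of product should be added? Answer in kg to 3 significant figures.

Volume: 1100 m³ = 1,100,000 L.
[OCl⁻]/[HOCl] = 10^(pH − pKa) = 10^(7.05 − 7.55) = 0.3162; fraction as HOCl = 1/(1 + 0.3162) = 0.7597.
Free chlorine required for 0.95 ppm HOCl: 0.95 / 0.7597 = 1.25 ppm.
FC to add: 1.25 − 0.4 = 0.8504 mg/L as Cl₂.
Cl₂ equivalent: 0.8504 mg/L × 1,100,000 L = 935.5 g.
Product at 59.9% available Cl: 935.5 / 0.599 = 1562 g.

1.56 kg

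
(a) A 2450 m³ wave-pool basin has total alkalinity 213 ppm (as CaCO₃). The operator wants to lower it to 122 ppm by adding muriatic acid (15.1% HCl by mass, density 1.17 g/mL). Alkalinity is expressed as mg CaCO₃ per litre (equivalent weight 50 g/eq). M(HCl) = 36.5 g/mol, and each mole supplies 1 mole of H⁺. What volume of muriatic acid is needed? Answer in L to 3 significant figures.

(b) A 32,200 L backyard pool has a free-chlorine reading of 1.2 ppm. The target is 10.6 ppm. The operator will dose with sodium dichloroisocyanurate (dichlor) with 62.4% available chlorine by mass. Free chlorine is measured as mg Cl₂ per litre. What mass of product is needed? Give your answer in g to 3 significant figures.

(a) 921 L; (b) 485 g

(a) Volume: 2450 m³ = 2,450,000 L.
(a) Alkalinity to neutralize: (213 − 122) = 91 mg/L as CaCO₃ × 2,450,000 L = 223,000 g as CaCO₃.
(a) Equivalents of H⁺ required: 223,000 ÷ 50 g/eq = 4459 eq = 4459 mol HCl.
(a) Mass of HCl: 4459 × 36.5 = 162,800 g.
(a) Mass of 15.1% solution: 162,800 / 0.151 = 1,078,000 g.
(a) Volume: 1,078,000 g ÷ 1.17 g/mL = 921,200 mL.

(b) Chlorine deficit: 10.6 − 1.2 = 9.4 ppm = 9.4 mg/L as Cl₂.
(b) Cl₂ equivalent needed: 9.4 mg/L × 32,200 L = 302,700 mg = 302.7 g.
(b) Product at 62.4% available chlorine: 302.7 / 0.624 = 485.1 g.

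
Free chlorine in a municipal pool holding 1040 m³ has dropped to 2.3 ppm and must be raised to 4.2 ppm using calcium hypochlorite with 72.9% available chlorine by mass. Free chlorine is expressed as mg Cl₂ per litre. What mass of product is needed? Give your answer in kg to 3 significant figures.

Volume: 1040 m³ = 1,040,000 L.
Chlorine deficit: 4.2 − 2.3 = 1.9 ppm = 1.9 mg/L as Cl₂.
Cl₂ equivalent needed: 1.9 mg/L × 1,040,000 L = 1,976,000 mg = 1976 g.
Product at 72.9% available chlorine: 1976 / 0.729 = 2711 g.

2.71 kg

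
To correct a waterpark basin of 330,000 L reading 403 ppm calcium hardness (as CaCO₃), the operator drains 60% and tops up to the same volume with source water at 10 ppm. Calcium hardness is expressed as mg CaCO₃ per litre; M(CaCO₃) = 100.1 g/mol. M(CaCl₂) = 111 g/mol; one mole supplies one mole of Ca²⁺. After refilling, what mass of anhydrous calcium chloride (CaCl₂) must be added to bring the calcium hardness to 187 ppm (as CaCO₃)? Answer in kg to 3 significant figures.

After draining 60% and refilling: 403 × 0.40 + 10 × 0.60 = 167.2 ppm.
Deficit to target: 187 − 167.2 = 19.8 mg/L.
As CaCO₃: 19.8 mg/L × 330,000 L = 6534 g; ÷ 100.1 = 65.27 mol Ca²⁺.
Mass: 65.27 × 111 = 7245 g.

7.25 kg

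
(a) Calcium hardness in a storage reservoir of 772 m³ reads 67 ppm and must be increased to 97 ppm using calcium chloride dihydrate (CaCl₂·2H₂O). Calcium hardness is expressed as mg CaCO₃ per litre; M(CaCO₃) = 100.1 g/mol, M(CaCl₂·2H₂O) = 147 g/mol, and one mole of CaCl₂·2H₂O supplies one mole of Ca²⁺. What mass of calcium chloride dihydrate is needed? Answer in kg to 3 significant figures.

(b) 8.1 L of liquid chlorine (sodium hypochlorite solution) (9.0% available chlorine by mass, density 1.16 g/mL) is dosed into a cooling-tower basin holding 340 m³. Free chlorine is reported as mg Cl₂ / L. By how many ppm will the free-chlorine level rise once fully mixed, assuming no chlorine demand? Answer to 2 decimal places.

(a) 34.0 kg; (b) 2.49 ppm

(a) Volume: 772 m³ = 772,000 L.
(a) Hardness to add: (97 − 67) = 30 mg/L as CaCO₃ × 772,000 L = 23,160 g as CaCO₃.
(a) Moles of Ca²⁺ (1 mol Ca²⁺ ≡ 1 mol CaCO₃): 23,160 / 100.1 g/mol = 231.4 mol.
(a) Mass of CaCl₂·2H₂O: 231.4 × 147 = 34,010 g.

(b) Volume: 340 m³ = 340,000 L.
(b) Mass of solution: 8.1 L × 1000 mL/L × 1.16 g/mL = 9396 g.
(b) Available chlorine delivered: 9396 g × 0.09 = 845.6 g as Cl₂.
(b) Concentration rise: 845.6 g / 340,000 L = 2.487 mg/L = 2.49 ppm.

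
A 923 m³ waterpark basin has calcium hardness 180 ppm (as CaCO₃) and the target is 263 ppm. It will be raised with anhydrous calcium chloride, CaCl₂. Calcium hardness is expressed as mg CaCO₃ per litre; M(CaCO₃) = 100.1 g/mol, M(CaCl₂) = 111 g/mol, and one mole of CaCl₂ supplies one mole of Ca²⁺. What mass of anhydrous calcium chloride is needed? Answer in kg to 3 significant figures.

85.0 kg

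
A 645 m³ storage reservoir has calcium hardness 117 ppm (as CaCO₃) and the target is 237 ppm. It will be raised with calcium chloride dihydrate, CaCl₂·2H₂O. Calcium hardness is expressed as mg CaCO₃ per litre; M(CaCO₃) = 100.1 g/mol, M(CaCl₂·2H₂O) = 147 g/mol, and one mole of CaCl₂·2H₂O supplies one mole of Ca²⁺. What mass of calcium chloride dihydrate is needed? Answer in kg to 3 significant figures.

114 kg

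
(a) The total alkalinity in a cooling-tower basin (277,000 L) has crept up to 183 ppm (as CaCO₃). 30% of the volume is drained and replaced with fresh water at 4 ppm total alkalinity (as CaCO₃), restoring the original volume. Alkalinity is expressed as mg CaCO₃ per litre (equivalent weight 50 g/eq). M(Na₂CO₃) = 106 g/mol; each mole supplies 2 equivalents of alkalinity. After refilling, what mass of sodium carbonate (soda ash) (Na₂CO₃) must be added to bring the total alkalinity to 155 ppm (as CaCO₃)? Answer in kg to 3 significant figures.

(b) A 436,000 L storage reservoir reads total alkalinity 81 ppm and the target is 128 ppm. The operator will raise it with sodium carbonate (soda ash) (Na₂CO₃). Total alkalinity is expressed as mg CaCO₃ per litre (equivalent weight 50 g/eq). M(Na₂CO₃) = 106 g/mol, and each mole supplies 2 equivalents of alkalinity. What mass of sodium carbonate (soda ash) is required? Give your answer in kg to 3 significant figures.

(a) 7.55 kg; (b) 21.7 kg

(a) After draining 30% and refilling: 183 × 0.70 + 4 × 0.30 = 129.3 ppm.
(a) Deficit to target: 155 − 129.3 = 25.7 mg/L.
(a) As CaCO₃: 25.7 mg/L × 277,000 L = 7119 g; ÷ 50 g/eq ÷ 2 = 71.19 mol Na₂CO₃.
(a) Mass: 71.19 × 106 = 7546 g.

(b) Alkalinity to add: (128 − 81) = 47 mg/L as CaCO₃ × 436,000 L = 20,490 g as CaCO₃.
(b) Equivalents: 20,490 g ÷ 50 g/eq = 409.8 eq.
(b) Each mole of Na₂CO₃ supplies 2 eq, so 409.8 / 2 = 204.9 mol.
(b) Mass: 204.9 mol × 106 g/mol = 21,720 g.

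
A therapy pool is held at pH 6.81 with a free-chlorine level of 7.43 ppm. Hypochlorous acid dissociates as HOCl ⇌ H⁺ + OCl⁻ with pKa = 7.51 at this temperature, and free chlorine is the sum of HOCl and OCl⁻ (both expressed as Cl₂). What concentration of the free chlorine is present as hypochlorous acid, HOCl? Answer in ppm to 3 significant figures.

[OCl⁻]/[HOCl] = 10^(pH − pKa) = 10^(6.81 − 7.51) = 10^-0.70 = 0.1995.
Fraction as HOCl = 1 / (1 + 0.1995) = 0.8337.
HOCl = 0.8337 × 7.43 ppm = 6.194 ppm.

6.19 ppm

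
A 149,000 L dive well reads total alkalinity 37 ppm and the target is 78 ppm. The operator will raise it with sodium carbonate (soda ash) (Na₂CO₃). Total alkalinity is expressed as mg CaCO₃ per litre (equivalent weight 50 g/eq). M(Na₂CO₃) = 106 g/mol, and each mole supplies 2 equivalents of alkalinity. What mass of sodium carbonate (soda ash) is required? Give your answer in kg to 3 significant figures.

Alkalinity to add: (78 − 37) = 41 mg/L as CaCO₃ × 149,000 L = 6109 g as CaCO₃.
Equivalents: 6109 g ÷ 50 g/eq = 122.2 eq.
Each mole of Na₂CO₃ supplies 2 eq, so 122.2 / 2 = 61.09 mol.
Mass: 61.09 mol × 106 g/mol = 6476 g.

6.48 kg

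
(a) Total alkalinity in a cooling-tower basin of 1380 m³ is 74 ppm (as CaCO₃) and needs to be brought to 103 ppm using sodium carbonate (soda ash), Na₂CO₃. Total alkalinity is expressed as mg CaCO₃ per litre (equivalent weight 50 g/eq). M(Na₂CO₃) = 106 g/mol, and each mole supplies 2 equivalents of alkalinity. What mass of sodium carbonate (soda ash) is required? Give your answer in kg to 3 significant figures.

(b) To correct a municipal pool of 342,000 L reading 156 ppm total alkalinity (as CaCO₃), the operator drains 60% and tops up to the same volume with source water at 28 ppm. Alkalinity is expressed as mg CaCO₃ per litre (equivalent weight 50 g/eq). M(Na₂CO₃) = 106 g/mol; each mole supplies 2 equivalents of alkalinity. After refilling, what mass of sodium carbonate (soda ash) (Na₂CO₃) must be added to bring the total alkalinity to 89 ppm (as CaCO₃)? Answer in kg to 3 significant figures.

(a) 42.4 kg; (b) 3.55 kg

(a) Volume: 1380 m³ = 1,380,000 L.
(a) Alkalinity to add: (103 − 74) = 29 mg/L as CaCO₃ × 1,380,000 L = 40,020 g as CaCO₃.
(a) Equivalents: 40,020 g ÷ 50 g/eq = 800.4 eq.
(a) Each mole of Na₂CO₃ supplies 2 eq, so 800.4 / 2 = 400.2 mol.
(a) Mass: 400.2 mol × 106 g/mol = 42,420 g.

(b) After draining 60% and refilling: 156 × 0.40 + 28 × 0.60 = 79.2 ppm.
(b) Deficit to target: 89 − 79.2 = 9.8 mg/L.
(b) As CaCO₃: 9.8 mg/L × 342,000 L = 3352 g; ÷ 50 g/eq ÷ 2 = 33.52 mol Na₂CO₃.
(b) Mass: 33.52 × 106 = 3553 g.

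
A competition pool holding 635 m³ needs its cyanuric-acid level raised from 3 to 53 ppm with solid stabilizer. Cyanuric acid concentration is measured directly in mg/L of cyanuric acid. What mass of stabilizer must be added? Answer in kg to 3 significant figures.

Volume: 635 m³ = 635,000 L.
CYA to add: (53 − 3) = 50 mg/L × 635,000 L = 31,750 g cyanuric acid.

31.8 kg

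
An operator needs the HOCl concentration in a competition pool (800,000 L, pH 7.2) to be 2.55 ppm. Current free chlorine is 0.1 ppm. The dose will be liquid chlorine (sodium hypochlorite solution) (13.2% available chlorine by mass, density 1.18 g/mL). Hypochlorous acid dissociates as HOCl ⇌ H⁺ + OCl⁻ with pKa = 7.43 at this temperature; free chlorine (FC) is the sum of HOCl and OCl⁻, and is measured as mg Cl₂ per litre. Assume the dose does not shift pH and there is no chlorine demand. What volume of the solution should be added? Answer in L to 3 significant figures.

[OCl⁻]/[HOCl] = 10^(pH − pKa) = 10^(7.2 − 7.43) = 0.5888; fraction as HOCl = 1/(1 + 0.5888) = 0.6294.
Free chlorine required for 2.55 ppm HOCl: 2.55 / 0.6294 = 4.052 ppm.
FC to add: 4.052 − 0.1 = 3.952 mg/L as Cl₂.
Cl₂ equivalent: 3.952 mg/L × 800,000 L = 3161 g.
Product at 13.2% available Cl: 3161 / 0.132 = 23,950 g.
Volume: 23,950 g ÷ 1.18 g/mL = 20,300 mL.

20.3 L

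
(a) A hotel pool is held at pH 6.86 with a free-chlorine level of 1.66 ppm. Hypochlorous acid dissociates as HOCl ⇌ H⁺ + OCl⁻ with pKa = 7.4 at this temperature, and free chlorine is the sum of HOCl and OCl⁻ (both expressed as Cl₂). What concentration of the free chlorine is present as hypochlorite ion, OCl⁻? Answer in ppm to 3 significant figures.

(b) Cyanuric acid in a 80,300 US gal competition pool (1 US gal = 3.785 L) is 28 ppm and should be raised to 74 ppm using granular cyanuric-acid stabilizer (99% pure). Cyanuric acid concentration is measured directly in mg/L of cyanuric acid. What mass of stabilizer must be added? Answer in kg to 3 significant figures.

(a) 0.372 ppm; (b) 14.1 kg

(a) [OCl⁻]/[HOCl] = 10^(pH − pKa) = 10^(6.86 − 7.4) = 10^-0.54 = 0.2884.
(a) Fraction as HOCl = 1 / (1 + 0.2884) = 0.7762.
(a) OCl⁻ = (1 − 0.7762) × 1.66 ppm = 0.3716 ppm.

(b) Volume: 80,300 US gal × 3.785 L/gal = 303,936 L.
(b) CYA to add: (74 − 28) = 46 mg/L × 303,936 L = 13,980 g cyanuric acid.
(b) At 99% purity: 13,980 / 0.99 = 14,120 g product.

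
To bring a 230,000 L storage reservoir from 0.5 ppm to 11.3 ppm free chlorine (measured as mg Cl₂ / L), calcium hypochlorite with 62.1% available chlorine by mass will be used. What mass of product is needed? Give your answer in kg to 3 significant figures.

Chlorine deficit: 11.3 − 0.5 = 10.8 ppm = 10.8 mg/L as Cl₂.
Cl₂ equivalent needed: 10.8 mg/L × 230,000 L = 2,484,000 mg = 2484 g.
Product at 62.1% available chlorine: 2484 / 0.621 = 4000 g.

4.00 kg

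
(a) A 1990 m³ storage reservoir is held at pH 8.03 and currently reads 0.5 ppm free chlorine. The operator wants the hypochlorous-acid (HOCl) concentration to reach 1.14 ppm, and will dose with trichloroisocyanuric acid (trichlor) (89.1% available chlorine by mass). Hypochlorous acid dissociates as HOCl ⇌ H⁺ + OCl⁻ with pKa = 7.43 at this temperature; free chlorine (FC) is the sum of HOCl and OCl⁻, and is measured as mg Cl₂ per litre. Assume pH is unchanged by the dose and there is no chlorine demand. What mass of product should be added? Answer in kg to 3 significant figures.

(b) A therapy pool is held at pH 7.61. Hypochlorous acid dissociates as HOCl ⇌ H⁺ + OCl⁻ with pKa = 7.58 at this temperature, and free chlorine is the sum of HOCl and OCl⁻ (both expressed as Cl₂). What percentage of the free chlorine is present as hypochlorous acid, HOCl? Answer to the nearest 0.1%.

(a) Volume: 1990 m³ = 1,990,000 L.
(a) [OCl⁻]/[HOCl] = 10^(pH − pKa) = 10^(8.03 − 7.43) = 3.981; fraction as HOCl = 1/(1 + 3.981) = 0.2008.
(a) Free chlorine required for 1.14 ppm HOCl: 1.14 / 0.2008 = 5.678 ppm.
(a) FC to add: 5.678 − 0.5 = 5.178 mg/L as Cl₂.
(a) Cl₂ equivalent: 5.178 mg/L × 1,990,000 L = 10,310 g.
(a) Product at 89.1% available Cl: 10,310 / 0.891 = 11,570 g.

(b) [OCl⁻]/[HOCl] = 10^(pH − pKa) = 10^(7.61 − 7.58) = 10^0.03 = 1.072.
(b) Fraction as HOCl = 1 / (1 + 1.072) = 0.4827.

(a) 11.6 kg; (b) 48.3%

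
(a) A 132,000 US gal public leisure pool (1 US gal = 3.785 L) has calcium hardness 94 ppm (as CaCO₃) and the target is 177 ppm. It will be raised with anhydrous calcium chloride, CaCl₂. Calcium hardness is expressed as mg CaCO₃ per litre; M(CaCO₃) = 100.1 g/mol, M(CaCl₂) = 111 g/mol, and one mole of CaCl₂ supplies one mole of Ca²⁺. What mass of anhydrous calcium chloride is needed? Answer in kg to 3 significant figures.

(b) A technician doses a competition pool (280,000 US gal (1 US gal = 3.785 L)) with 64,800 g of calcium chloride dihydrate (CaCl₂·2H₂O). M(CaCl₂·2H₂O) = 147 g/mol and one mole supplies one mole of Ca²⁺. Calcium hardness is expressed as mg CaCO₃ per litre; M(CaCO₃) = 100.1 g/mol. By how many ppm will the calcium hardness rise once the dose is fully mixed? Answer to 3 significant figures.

(a) Volume: 132,000 US gal × 3.785 L/gal = 499,620 L.
(a) Hardness to add: (177 − 94) = 83 mg/L as CaCO₃ × 499,620 L = 41,470 g as CaCO₃.
(a) Moles of Ca²⁺ (1 mol Ca²⁺ ≡ 1 mol CaCO₃): 41,470 / 100.1 g/mol = 414.3 mol.
(a) Mass of CaCl₂: 414.3 × 111 = 45,980 g.

(b) Volume: 280,000 US gal × 3.785 L/gal = 1,059,800 L.
(b) Moles of Ca²⁺: 64,800 g ÷ 147 g/mol = 440.8 mol.
(b) As CaCO₃: 440.8 mol × 100.1 g/mol = 44,130 g.
(b) Rise: 44,130 g / 1,059,800 L × 1000 = 41.64 mg/L.

(a) 46.0 kg; (b) 41.6 ppm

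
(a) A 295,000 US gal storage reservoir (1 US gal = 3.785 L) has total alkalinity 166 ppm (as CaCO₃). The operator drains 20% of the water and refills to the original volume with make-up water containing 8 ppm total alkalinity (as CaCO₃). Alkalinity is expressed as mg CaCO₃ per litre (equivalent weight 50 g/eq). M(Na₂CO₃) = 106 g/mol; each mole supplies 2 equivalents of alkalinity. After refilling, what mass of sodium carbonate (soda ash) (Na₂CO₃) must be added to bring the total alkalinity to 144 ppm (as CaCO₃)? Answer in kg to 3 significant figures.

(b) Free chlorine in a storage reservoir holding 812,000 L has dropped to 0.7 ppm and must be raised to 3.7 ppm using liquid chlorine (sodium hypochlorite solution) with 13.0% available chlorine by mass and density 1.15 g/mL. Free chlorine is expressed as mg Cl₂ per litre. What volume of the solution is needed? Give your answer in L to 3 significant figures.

(a) Volume: 295,000 US gal × 3.785 L/gal = 1,116,575 L.
(a) After draining 20% and refilling: 166 × 0.80 + 8 × 0.20 = 134.4 ppm.
(a) Deficit to target: 144 − 134.4 = 9.6 mg/L.
(a) As CaCO₃: 9.6 mg/L × 1,116,575 L = 10,720 g; ÷ 50 g/eq ÷ 2 = 107.2 mol Na₂CO₃.
(a) Mass: 107.2 × 106 = 11,360 g.

(b) Chlorine deficit: 3.7 − 0.7 = 3 ppm = 3 mg/L as Cl₂.
(b) Cl₂ equivalent needed: 3 mg/L × 812,000 L = 2,436,000 mg = 2436 g.
(b) Product at 13.0% available chlorine: 2436 / 0.13 = 18,740 g.
(b) Volume at density 1.15 g/mL: 18,740 g ÷ 1.15 g/mL = 16,290 mL.

(a) 11.4 kg; (b) 16.3 L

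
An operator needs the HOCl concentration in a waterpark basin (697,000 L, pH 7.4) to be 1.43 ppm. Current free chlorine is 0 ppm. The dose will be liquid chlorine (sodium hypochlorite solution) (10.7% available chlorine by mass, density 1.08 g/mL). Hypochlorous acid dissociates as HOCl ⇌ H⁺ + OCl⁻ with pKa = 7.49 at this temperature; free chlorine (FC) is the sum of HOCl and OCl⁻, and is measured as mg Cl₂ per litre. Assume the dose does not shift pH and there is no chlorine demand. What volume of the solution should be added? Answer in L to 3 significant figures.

15.6 L

[OCl⁻]/[HOCl] = 10^(pH − pKa) = 10^(7.4 − 7.49) = 0.8128; fraction as HOCl = 1/(1 + 0.8128) = 0.5516.
Free chlorine required for 1.43 ppm HOCl: 1.43 / 0.5516 = 2.592 ppm.
FC to add: 2.592 − 0 = 2.592 mg/L as Cl₂.
Cl₂ equivalent: 2.592 mg/L × 697,000 L = 1807 g.
Product at 10.7% available Cl: 1807 / 0.107 = 16,890 g.
Volume: 16,890 g ÷ 1.08 g/mL = 15,640 mL.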